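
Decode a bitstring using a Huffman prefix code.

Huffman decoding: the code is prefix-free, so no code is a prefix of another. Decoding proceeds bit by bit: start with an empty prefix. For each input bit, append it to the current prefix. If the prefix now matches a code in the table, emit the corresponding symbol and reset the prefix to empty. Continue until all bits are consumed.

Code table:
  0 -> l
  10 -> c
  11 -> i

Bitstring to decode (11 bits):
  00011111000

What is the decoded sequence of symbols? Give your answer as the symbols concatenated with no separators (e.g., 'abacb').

Answer: llliicll

Derivation:
Bit 0: prefix='0' -> emit 'l', reset
Bit 1: prefix='0' -> emit 'l', reset
Bit 2: prefix='0' -> emit 'l', reset
Bit 3: prefix='1' (no match yet)
Bit 4: prefix='11' -> emit 'i', reset
Bit 5: prefix='1' (no match yet)
Bit 6: prefix='11' -> emit 'i', reset
Bit 7: prefix='1' (no match yet)
Bit 8: prefix='10' -> emit 'c', reset
Bit 9: prefix='0' -> emit 'l', reset
Bit 10: prefix='0' -> emit 'l', reset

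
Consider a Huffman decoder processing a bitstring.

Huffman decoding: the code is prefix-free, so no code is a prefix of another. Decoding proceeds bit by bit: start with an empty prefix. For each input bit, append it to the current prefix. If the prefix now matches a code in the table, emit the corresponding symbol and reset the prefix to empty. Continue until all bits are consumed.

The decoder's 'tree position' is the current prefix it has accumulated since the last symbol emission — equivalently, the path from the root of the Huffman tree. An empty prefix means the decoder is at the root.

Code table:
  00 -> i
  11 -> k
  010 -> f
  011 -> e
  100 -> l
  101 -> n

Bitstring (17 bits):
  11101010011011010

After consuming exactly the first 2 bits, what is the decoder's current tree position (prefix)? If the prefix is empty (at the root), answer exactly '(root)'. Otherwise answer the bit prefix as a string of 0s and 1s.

Bit 0: prefix='1' (no match yet)
Bit 1: prefix='11' -> emit 'k', reset

Answer: (root)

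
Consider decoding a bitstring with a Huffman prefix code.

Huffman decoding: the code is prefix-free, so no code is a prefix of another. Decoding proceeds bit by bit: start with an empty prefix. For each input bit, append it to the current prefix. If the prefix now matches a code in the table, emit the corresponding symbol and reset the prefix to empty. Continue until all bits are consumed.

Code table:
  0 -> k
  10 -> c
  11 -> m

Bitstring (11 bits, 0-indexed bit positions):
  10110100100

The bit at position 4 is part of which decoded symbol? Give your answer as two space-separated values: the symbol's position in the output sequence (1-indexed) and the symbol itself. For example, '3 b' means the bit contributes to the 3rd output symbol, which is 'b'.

Bit 0: prefix='1' (no match yet)
Bit 1: prefix='10' -> emit 'c', reset
Bit 2: prefix='1' (no match yet)
Bit 3: prefix='11' -> emit 'm', reset
Bit 4: prefix='0' -> emit 'k', reset
Bit 5: prefix='1' (no match yet)
Bit 6: prefix='10' -> emit 'c', reset
Bit 7: prefix='0' -> emit 'k', reset
Bit 8: prefix='1' (no match yet)

Answer: 3 k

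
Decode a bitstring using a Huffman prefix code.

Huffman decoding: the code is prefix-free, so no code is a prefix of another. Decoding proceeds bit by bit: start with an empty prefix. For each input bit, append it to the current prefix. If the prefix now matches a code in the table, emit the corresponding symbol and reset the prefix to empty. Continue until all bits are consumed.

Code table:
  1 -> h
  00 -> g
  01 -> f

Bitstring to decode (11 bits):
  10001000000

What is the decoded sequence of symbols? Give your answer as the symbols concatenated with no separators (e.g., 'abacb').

Answer: hgfggg

Derivation:
Bit 0: prefix='1' -> emit 'h', reset
Bit 1: prefix='0' (no match yet)
Bit 2: prefix='00' -> emit 'g', reset
Bit 3: prefix='0' (no match yet)
Bit 4: prefix='01' -> emit 'f', reset
Bit 5: prefix='0' (no match yet)
Bit 6: prefix='00' -> emit 'g', reset
Bit 7: prefix='0' (no match yet)
Bit 8: prefix='00' -> emit 'g', reset
Bit 9: prefix='0' (no match yet)
Bit 10: prefix='00' -> emit 'g', reset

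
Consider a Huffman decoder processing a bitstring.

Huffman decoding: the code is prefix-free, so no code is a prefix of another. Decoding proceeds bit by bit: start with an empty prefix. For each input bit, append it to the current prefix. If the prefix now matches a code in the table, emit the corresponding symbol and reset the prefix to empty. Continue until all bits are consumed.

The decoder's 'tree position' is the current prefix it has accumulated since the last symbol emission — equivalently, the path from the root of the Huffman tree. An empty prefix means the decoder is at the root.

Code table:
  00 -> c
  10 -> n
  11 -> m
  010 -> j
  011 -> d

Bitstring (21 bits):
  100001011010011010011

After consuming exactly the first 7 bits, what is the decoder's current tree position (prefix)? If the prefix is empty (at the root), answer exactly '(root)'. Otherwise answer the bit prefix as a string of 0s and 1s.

Bit 0: prefix='1' (no match yet)
Bit 1: prefix='10' -> emit 'n', reset
Bit 2: prefix='0' (no match yet)
Bit 3: prefix='00' -> emit 'c', reset
Bit 4: prefix='0' (no match yet)
Bit 5: prefix='01' (no match yet)
Bit 6: prefix='010' -> emit 'j', reset

Answer: (root)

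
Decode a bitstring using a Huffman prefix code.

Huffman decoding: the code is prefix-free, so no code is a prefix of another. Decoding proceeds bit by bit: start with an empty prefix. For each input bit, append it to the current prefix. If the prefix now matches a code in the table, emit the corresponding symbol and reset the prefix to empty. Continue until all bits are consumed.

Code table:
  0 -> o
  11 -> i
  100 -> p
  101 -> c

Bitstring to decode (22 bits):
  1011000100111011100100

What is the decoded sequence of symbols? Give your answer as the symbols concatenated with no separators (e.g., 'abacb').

Answer: cpopicioop

Derivation:
Bit 0: prefix='1' (no match yet)
Bit 1: prefix='10' (no match yet)
Bit 2: prefix='101' -> emit 'c', reset
Bit 3: prefix='1' (no match yet)
Bit 4: prefix='10' (no match yet)
Bit 5: prefix='100' -> emit 'p', reset
Bit 6: prefix='0' -> emit 'o', reset
Bit 7: prefix='1' (no match yet)
Bit 8: prefix='10' (no match yet)
Bit 9: prefix='100' -> emit 'p', reset
Bit 10: prefix='1' (no match yet)
Bit 11: prefix='11' -> emit 'i', reset
Bit 12: prefix='1' (no match yet)
Bit 13: prefix='10' (no match yet)
Bit 14: prefix='101' -> emit 'c', reset
Bit 15: prefix='1' (no match yet)
Bit 16: prefix='11' -> emit 'i', reset
Bit 17: prefix='0' -> emit 'o', reset
Bit 18: prefix='0' -> emit 'o', reset
Bit 19: prefix='1' (no match yet)
Bit 20: prefix='10' (no match yet)
Bit 21: prefix='100' -> emit 'p', reset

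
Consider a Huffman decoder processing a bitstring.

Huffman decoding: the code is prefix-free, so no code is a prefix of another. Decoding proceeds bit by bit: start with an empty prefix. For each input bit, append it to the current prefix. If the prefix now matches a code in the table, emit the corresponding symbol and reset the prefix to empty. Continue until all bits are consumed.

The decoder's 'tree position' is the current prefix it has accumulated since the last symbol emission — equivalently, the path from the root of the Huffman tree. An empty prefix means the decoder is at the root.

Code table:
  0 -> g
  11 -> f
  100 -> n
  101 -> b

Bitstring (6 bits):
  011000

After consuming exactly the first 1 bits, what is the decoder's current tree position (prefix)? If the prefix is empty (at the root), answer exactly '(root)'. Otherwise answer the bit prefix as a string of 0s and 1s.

Answer: (root)

Derivation:
Bit 0: prefix='0' -> emit 'g', reset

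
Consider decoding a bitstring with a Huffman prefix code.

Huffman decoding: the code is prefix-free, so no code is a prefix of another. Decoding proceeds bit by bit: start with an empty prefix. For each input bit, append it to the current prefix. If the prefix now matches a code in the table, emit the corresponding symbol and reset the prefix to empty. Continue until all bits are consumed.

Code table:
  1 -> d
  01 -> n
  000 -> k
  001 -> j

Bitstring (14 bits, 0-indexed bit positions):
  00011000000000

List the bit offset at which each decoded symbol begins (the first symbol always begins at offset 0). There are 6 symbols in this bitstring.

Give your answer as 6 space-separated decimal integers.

Bit 0: prefix='0' (no match yet)
Bit 1: prefix='00' (no match yet)
Bit 2: prefix='000' -> emit 'k', reset
Bit 3: prefix='1' -> emit 'd', reset
Bit 4: prefix='1' -> emit 'd', reset
Bit 5: prefix='0' (no match yet)
Bit 6: prefix='00' (no match yet)
Bit 7: prefix='000' -> emit 'k', reset
Bit 8: prefix='0' (no match yet)
Bit 9: prefix='00' (no match yet)
Bit 10: prefix='000' -> emit 'k', reset
Bit 11: prefix='0' (no match yet)
Bit 12: prefix='00' (no match yet)
Bit 13: prefix='000' -> emit 'k', reset

Answer: 0 3 4 5 8 11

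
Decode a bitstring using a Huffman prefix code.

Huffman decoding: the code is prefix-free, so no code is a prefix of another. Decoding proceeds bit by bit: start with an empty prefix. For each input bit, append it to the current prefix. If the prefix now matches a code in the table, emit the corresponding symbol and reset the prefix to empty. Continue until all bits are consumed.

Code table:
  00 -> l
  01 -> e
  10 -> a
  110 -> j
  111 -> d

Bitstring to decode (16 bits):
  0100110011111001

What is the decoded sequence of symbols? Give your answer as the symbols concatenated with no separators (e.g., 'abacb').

Bit 0: prefix='0' (no match yet)
Bit 1: prefix='01' -> emit 'e', reset
Bit 2: prefix='0' (no match yet)
Bit 3: prefix='00' -> emit 'l', reset
Bit 4: prefix='1' (no match yet)
Bit 5: prefix='11' (no match yet)
Bit 6: prefix='110' -> emit 'j', reset
Bit 7: prefix='0' (no match yet)
Bit 8: prefix='01' -> emit 'e', reset
Bit 9: prefix='1' (no match yet)
Bit 10: prefix='11' (no match yet)
Bit 11: prefix='111' -> emit 'd', reset
Bit 12: prefix='1' (no match yet)
Bit 13: prefix='10' -> emit 'a', reset
Bit 14: prefix='0' (no match yet)
Bit 15: prefix='01' -> emit 'e', reset

Answer: eljedae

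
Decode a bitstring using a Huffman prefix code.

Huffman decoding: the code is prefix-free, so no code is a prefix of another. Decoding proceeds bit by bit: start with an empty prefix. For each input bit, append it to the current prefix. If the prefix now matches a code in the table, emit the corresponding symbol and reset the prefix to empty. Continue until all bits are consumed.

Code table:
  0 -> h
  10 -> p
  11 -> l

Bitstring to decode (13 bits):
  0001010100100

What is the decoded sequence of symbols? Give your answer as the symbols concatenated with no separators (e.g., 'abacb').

Bit 0: prefix='0' -> emit 'h', reset
Bit 1: prefix='0' -> emit 'h', reset
Bit 2: prefix='0' -> emit 'h', reset
Bit 3: prefix='1' (no match yet)
Bit 4: prefix='10' -> emit 'p', reset
Bit 5: prefix='1' (no match yet)
Bit 6: prefix='10' -> emit 'p', reset
Bit 7: prefix='1' (no match yet)
Bit 8: prefix='10' -> emit 'p', reset
Bit 9: prefix='0' -> emit 'h', reset
Bit 10: prefix='1' (no match yet)
Bit 11: prefix='10' -> emit 'p', reset
Bit 12: prefix='0' -> emit 'h', reset

Answer: hhhppphph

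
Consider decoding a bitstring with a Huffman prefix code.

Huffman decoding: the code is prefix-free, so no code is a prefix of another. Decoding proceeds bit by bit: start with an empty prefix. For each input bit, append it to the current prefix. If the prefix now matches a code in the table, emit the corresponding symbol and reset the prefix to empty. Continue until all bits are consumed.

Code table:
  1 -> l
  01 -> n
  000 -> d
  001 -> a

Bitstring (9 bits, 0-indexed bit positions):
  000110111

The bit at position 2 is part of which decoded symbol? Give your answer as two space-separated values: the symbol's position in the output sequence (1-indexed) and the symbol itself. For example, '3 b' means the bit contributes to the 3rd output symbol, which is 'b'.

Bit 0: prefix='0' (no match yet)
Bit 1: prefix='00' (no match yet)
Bit 2: prefix='000' -> emit 'd', reset
Bit 3: prefix='1' -> emit 'l', reset
Bit 4: prefix='1' -> emit 'l', reset
Bit 5: prefix='0' (no match yet)
Bit 6: prefix='01' -> emit 'n', reset

Answer: 1 d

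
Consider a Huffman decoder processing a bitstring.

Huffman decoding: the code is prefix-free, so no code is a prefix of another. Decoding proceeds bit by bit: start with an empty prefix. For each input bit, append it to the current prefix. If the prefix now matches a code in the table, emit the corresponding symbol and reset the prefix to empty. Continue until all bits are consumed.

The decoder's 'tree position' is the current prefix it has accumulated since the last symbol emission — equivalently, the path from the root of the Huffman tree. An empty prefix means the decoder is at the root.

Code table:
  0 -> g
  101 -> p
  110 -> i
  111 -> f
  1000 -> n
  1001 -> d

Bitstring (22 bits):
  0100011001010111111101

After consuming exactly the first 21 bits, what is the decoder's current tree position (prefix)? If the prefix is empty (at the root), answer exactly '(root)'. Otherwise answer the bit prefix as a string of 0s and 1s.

Answer: 10

Derivation:
Bit 0: prefix='0' -> emit 'g', reset
Bit 1: prefix='1' (no match yet)
Bit 2: prefix='10' (no match yet)
Bit 3: prefix='100' (no match yet)
Bit 4: prefix='1000' -> emit 'n', reset
Bit 5: prefix='1' (no match yet)
Bit 6: prefix='11' (no match yet)
Bit 7: prefix='110' -> emit 'i', reset
Bit 8: prefix='0' -> emit 'g', reset
Bit 9: prefix='1' (no match yet)
Bit 10: prefix='10' (no match yet)
Bit 11: prefix='101' -> emit 'p', reset
Bit 12: prefix='0' -> emit 'g', reset
Bit 13: prefix='1' (no match yet)
Bit 14: prefix='11' (no match yet)
Bit 15: prefix='111' -> emit 'f', reset
Bit 16: prefix='1' (no match yet)
Bit 17: prefix='11' (no match yet)
Bit 18: prefix='111' -> emit 'f', reset
Bit 19: prefix='1' (no match yet)
Bit 20: prefix='10' (no match yet)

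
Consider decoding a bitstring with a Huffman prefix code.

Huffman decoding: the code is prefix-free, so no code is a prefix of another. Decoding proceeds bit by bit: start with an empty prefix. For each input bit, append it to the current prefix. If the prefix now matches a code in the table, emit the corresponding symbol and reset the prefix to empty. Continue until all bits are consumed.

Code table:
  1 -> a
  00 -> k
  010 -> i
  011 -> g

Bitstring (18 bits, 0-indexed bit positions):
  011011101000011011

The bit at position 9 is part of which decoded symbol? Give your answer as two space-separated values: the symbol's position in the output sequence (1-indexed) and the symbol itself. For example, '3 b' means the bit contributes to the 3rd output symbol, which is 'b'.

Answer: 4 i

Derivation:
Bit 0: prefix='0' (no match yet)
Bit 1: prefix='01' (no match yet)
Bit 2: prefix='011' -> emit 'g', reset
Bit 3: prefix='0' (no match yet)
Bit 4: prefix='01' (no match yet)
Bit 5: prefix='011' -> emit 'g', reset
Bit 6: prefix='1' -> emit 'a', reset
Bit 7: prefix='0' (no match yet)
Bit 8: prefix='01' (no match yet)
Bit 9: prefix='010' -> emit 'i', reset
Bit 10: prefix='0' (no match yet)
Bit 11: prefix='00' -> emit 'k', reset
Bit 12: prefix='0' (no match yet)
Bit 13: prefix='01' (no match yet)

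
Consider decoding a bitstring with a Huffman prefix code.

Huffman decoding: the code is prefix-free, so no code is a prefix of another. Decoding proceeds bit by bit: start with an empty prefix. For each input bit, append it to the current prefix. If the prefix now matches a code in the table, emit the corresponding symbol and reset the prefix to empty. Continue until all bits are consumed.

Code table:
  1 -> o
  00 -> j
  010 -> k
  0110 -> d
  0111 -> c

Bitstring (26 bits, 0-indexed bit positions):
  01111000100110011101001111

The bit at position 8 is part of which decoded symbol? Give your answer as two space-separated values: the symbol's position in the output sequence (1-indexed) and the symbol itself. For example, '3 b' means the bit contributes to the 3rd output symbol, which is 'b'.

Answer: 4 k

Derivation:
Bit 0: prefix='0' (no match yet)
Bit 1: prefix='01' (no match yet)
Bit 2: prefix='011' (no match yet)
Bit 3: prefix='0111' -> emit 'c', reset
Bit 4: prefix='1' -> emit 'o', reset
Bit 5: prefix='0' (no match yet)
Bit 6: prefix='00' -> emit 'j', reset
Bit 7: prefix='0' (no match yet)
Bit 8: prefix='01' (no match yet)
Bit 9: prefix='010' -> emit 'k', reset
Bit 10: prefix='0' (no match yet)
Bit 11: prefix='01' (no match yet)
Bit 12: prefix='011' (no match yet)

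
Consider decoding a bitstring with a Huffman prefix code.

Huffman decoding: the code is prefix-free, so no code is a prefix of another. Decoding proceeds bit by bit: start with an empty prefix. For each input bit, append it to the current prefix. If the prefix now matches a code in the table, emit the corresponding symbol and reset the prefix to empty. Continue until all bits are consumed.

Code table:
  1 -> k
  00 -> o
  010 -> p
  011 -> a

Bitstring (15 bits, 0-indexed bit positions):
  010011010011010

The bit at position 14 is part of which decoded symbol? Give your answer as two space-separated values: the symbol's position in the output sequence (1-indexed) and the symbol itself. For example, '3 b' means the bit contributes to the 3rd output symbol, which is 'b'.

Bit 0: prefix='0' (no match yet)
Bit 1: prefix='01' (no match yet)
Bit 2: prefix='010' -> emit 'p', reset
Bit 3: prefix='0' (no match yet)
Bit 4: prefix='01' (no match yet)
Bit 5: prefix='011' -> emit 'a', reset
Bit 6: prefix='0' (no match yet)
Bit 7: prefix='01' (no match yet)
Bit 8: prefix='010' -> emit 'p', reset
Bit 9: prefix='0' (no match yet)
Bit 10: prefix='01' (no match yet)
Bit 11: prefix='011' -> emit 'a', reset
Bit 12: prefix='0' (no match yet)
Bit 13: prefix='01' (no match yet)
Bit 14: prefix='010' -> emit 'p', reset

Answer: 5 p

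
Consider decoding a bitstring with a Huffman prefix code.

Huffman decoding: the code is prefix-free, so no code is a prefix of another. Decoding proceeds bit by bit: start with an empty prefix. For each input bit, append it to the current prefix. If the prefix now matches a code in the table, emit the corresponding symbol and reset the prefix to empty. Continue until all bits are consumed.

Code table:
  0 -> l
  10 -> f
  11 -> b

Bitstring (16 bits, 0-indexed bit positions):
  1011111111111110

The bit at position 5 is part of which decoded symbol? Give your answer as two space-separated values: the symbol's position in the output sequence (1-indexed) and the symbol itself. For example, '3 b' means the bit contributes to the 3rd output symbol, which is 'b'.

Bit 0: prefix='1' (no match yet)
Bit 1: prefix='10' -> emit 'f', reset
Bit 2: prefix='1' (no match yet)
Bit 3: prefix='11' -> emit 'b', reset
Bit 4: prefix='1' (no match yet)
Bit 5: prefix='11' -> emit 'b', reset
Bit 6: prefix='1' (no match yet)
Bit 7: prefix='11' -> emit 'b', reset
Bit 8: prefix='1' (no match yet)
Bit 9: prefix='11' -> emit 'b', reset

Answer: 3 b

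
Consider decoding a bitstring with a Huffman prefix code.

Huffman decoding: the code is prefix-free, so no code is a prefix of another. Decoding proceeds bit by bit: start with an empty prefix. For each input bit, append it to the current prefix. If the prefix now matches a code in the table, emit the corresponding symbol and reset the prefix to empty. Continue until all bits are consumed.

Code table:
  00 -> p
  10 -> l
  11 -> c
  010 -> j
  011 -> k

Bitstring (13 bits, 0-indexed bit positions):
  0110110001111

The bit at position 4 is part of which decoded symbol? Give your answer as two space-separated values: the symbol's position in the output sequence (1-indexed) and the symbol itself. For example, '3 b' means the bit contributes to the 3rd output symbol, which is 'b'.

Bit 0: prefix='0' (no match yet)
Bit 1: prefix='01' (no match yet)
Bit 2: prefix='011' -> emit 'k', reset
Bit 3: prefix='0' (no match yet)
Bit 4: prefix='01' (no match yet)
Bit 5: prefix='011' -> emit 'k', reset
Bit 6: prefix='0' (no match yet)
Bit 7: prefix='00' -> emit 'p', reset
Bit 8: prefix='0' (no match yet)

Answer: 2 k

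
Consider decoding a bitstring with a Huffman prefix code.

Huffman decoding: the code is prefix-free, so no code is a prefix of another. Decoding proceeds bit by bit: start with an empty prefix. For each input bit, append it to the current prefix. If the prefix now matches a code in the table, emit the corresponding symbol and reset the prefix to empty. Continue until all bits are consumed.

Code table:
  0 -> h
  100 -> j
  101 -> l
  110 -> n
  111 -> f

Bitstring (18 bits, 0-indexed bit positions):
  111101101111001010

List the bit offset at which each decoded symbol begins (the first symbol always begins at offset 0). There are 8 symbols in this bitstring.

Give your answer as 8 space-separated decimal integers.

Answer: 0 3 6 9 12 13 14 17

Derivation:
Bit 0: prefix='1' (no match yet)
Bit 1: prefix='11' (no match yet)
Bit 2: prefix='111' -> emit 'f', reset
Bit 3: prefix='1' (no match yet)
Bit 4: prefix='10' (no match yet)
Bit 5: prefix='101' -> emit 'l', reset
Bit 6: prefix='1' (no match yet)
Bit 7: prefix='10' (no match yet)
Bit 8: prefix='101' -> emit 'l', reset
Bit 9: prefix='1' (no match yet)
Bit 10: prefix='11' (no match yet)
Bit 11: prefix='111' -> emit 'f', reset
Bit 12: prefix='0' -> emit 'h', reset
Bit 13: prefix='0' -> emit 'h', reset
Bit 14: prefix='1' (no match yet)
Bit 15: prefix='10' (no match yet)
Bit 16: prefix='101' -> emit 'l', reset
Bit 17: prefix='0' -> emit 'h', reset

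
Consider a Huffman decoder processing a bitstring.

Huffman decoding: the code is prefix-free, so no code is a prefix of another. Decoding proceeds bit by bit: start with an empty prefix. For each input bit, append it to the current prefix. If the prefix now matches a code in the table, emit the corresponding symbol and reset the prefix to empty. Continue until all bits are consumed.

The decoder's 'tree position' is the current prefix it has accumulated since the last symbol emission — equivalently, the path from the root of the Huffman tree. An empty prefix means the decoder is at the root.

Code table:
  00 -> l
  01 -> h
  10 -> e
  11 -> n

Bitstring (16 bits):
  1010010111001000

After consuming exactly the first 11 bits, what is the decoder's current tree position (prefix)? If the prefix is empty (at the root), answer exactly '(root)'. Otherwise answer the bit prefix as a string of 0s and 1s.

Bit 0: prefix='1' (no match yet)
Bit 1: prefix='10' -> emit 'e', reset
Bit 2: prefix='1' (no match yet)
Bit 3: prefix='10' -> emit 'e', reset
Bit 4: prefix='0' (no match yet)
Bit 5: prefix='01' -> emit 'h', reset
Bit 6: prefix='0' (no match yet)
Bit 7: prefix='01' -> emit 'h', reset
Bit 8: prefix='1' (no match yet)
Bit 9: prefix='11' -> emit 'n', reset
Bit 10: prefix='0' (no match yet)

Answer: 0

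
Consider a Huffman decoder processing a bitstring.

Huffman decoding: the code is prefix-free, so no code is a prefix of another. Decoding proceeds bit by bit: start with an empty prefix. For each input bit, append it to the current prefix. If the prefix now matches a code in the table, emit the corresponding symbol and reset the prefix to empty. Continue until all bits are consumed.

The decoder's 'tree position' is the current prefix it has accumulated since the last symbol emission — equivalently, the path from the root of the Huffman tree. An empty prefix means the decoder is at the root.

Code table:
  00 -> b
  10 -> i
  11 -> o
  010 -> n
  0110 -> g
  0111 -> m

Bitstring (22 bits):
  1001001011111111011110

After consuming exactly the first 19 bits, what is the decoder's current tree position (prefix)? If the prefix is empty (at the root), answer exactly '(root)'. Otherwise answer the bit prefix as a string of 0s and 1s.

Answer: 011

Derivation:
Bit 0: prefix='1' (no match yet)
Bit 1: prefix='10' -> emit 'i', reset
Bit 2: prefix='0' (no match yet)
Bit 3: prefix='01' (no match yet)
Bit 4: prefix='010' -> emit 'n', reset
Bit 5: prefix='0' (no match yet)
Bit 6: prefix='01' (no match yet)
Bit 7: prefix='010' -> emit 'n', reset
Bit 8: prefix='1' (no match yet)
Bit 9: prefix='11' -> emit 'o', reset
Bit 10: prefix='1' (no match yet)
Bit 11: prefix='11' -> emit 'o', reset
Bit 12: prefix='1' (no match yet)
Bit 13: prefix='11' -> emit 'o', reset
Bit 14: prefix='1' (no match yet)
Bit 15: prefix='11' -> emit 'o', reset
Bit 16: prefix='0' (no match yet)
Bit 17: prefix='01' (no match yet)
Bit 18: prefix='011' (no match yet)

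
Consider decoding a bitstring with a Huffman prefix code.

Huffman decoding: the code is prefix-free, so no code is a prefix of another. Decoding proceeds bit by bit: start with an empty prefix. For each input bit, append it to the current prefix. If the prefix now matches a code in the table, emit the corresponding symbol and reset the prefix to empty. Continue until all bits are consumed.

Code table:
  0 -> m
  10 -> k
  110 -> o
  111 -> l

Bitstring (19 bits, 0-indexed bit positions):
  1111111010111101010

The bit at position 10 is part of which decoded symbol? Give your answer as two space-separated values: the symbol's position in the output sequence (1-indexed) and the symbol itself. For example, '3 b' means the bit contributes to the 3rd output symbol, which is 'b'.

Answer: 5 l

Derivation:
Bit 0: prefix='1' (no match yet)
Bit 1: prefix='11' (no match yet)
Bit 2: prefix='111' -> emit 'l', reset
Bit 3: prefix='1' (no match yet)
Bit 4: prefix='11' (no match yet)
Bit 5: prefix='111' -> emit 'l', reset
Bit 6: prefix='1' (no match yet)
Bit 7: prefix='10' -> emit 'k', reset
Bit 8: prefix='1' (no match yet)
Bit 9: prefix='10' -> emit 'k', reset
Bit 10: prefix='1' (no match yet)
Bit 11: prefix='11' (no match yet)
Bit 12: prefix='111' -> emit 'l', reset
Bit 13: prefix='1' (no match yet)
Bit 14: prefix='10' -> emit 'k', reset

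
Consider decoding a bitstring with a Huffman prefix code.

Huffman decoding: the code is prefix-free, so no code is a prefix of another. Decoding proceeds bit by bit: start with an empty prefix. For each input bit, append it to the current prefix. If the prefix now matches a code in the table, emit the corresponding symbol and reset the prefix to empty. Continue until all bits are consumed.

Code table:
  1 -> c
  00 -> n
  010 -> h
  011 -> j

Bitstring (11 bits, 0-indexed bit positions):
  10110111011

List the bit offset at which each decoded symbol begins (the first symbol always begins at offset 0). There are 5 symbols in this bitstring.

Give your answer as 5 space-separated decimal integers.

Answer: 0 1 4 7 8

Derivation:
Bit 0: prefix='1' -> emit 'c', reset
Bit 1: prefix='0' (no match yet)
Bit 2: prefix='01' (no match yet)
Bit 3: prefix='011' -> emit 'j', reset
Bit 4: prefix='0' (no match yet)
Bit 5: prefix='01' (no match yet)
Bit 6: prefix='011' -> emit 'j', reset
Bit 7: prefix='1' -> emit 'c', reset
Bit 8: prefix='0' (no match yet)
Bit 9: prefix='01' (no match yet)
Bit 10: prefix='011' -> emit 'j', reset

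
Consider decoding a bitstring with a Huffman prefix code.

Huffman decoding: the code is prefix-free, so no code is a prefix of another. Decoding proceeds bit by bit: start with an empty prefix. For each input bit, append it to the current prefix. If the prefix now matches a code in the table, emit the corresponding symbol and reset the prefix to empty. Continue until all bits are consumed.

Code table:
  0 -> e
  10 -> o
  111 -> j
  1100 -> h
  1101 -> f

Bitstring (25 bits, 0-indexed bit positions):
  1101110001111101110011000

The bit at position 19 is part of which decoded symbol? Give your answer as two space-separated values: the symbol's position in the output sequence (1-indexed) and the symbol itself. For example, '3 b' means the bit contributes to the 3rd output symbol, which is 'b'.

Answer: 6 h

Derivation:
Bit 0: prefix='1' (no match yet)
Bit 1: prefix='11' (no match yet)
Bit 2: prefix='110' (no match yet)
Bit 3: prefix='1101' -> emit 'f', reset
Bit 4: prefix='1' (no match yet)
Bit 5: prefix='11' (no match yet)
Bit 6: prefix='110' (no match yet)
Bit 7: prefix='1100' -> emit 'h', reset
Bit 8: prefix='0' -> emit 'e', reset
Bit 9: prefix='1' (no match yet)
Bit 10: prefix='11' (no match yet)
Bit 11: prefix='111' -> emit 'j', reset
Bit 12: prefix='1' (no match yet)
Bit 13: prefix='11' (no match yet)
Bit 14: prefix='110' (no match yet)
Bit 15: prefix='1101' -> emit 'f', reset
Bit 16: prefix='1' (no match yet)
Bit 17: prefix='11' (no match yet)
Bit 18: prefix='110' (no match yet)
Bit 19: prefix='1100' -> emit 'h', reset
Bit 20: prefix='1' (no match yet)
Bit 21: prefix='11' (no match yet)
Bit 22: prefix='110' (no match yet)
Bit 23: prefix='1100' -> emit 'h', reset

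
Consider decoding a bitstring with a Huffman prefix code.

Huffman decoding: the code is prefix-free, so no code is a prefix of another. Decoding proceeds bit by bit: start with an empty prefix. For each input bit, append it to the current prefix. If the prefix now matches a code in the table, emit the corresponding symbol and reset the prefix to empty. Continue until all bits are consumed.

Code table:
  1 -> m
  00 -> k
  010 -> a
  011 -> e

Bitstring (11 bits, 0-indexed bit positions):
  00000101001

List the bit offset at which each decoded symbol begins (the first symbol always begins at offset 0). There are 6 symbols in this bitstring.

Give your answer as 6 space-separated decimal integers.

Answer: 0 2 4 7 8 10

Derivation:
Bit 0: prefix='0' (no match yet)
Bit 1: prefix='00' -> emit 'k', reset
Bit 2: prefix='0' (no match yet)
Bit 3: prefix='00' -> emit 'k', reset
Bit 4: prefix='0' (no match yet)
Bit 5: prefix='01' (no match yet)
Bit 6: prefix='010' -> emit 'a', reset
Bit 7: prefix='1' -> emit 'm', reset
Bit 8: prefix='0' (no match yet)
Bit 9: prefix='00' -> emit 'k', reset
Bit 10: prefix='1' -> emit 'm', reset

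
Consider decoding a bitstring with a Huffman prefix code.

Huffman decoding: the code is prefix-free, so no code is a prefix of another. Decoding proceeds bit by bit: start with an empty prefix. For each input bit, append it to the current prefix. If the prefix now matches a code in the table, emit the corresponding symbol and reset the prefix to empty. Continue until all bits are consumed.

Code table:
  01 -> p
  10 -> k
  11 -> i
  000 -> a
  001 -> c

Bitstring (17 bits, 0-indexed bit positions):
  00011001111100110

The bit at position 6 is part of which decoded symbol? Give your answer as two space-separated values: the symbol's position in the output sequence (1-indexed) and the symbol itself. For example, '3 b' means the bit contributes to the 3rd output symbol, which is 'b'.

Bit 0: prefix='0' (no match yet)
Bit 1: prefix='00' (no match yet)
Bit 2: prefix='000' -> emit 'a', reset
Bit 3: prefix='1' (no match yet)
Bit 4: prefix='11' -> emit 'i', reset
Bit 5: prefix='0' (no match yet)
Bit 6: prefix='00' (no match yet)
Bit 7: prefix='001' -> emit 'c', reset
Bit 8: prefix='1' (no match yet)
Bit 9: prefix='11' -> emit 'i', reset
Bit 10: prefix='1' (no match yet)

Answer: 3 c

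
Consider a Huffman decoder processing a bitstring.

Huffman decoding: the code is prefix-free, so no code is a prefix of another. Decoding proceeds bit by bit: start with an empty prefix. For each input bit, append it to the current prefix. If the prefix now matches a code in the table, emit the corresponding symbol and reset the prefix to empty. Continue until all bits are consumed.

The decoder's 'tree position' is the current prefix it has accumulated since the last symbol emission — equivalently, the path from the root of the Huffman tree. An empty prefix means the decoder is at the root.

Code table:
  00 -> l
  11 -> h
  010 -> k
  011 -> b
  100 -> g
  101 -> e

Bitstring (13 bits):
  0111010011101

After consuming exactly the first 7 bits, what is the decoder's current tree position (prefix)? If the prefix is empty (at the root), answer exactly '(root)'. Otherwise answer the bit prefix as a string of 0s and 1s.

Answer: 0

Derivation:
Bit 0: prefix='0' (no match yet)
Bit 1: prefix='01' (no match yet)
Bit 2: prefix='011' -> emit 'b', reset
Bit 3: prefix='1' (no match yet)
Bit 4: prefix='10' (no match yet)
Bit 5: prefix='101' -> emit 'e', reset
Bit 6: prefix='0' (no match yet)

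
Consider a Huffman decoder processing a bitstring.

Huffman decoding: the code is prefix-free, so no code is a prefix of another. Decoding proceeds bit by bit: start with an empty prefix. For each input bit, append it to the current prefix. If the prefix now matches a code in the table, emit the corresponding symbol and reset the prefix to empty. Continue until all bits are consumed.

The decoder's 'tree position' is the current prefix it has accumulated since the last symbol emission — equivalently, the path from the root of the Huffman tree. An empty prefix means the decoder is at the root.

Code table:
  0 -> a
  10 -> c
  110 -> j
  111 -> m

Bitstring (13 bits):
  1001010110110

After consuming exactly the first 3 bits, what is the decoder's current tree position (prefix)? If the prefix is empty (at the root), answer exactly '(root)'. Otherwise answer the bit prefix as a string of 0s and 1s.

Bit 0: prefix='1' (no match yet)
Bit 1: prefix='10' -> emit 'c', reset
Bit 2: prefix='0' -> emit 'a', reset

Answer: (root)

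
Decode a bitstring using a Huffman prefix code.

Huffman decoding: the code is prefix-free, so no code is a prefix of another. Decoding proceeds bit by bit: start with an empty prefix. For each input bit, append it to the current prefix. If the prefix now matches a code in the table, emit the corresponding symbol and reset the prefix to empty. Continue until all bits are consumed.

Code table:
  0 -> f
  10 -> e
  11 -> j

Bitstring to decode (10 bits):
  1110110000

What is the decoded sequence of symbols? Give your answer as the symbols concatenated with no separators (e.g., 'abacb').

Answer: jejffff

Derivation:
Bit 0: prefix='1' (no match yet)
Bit 1: prefix='11' -> emit 'j', reset
Bit 2: prefix='1' (no match yet)
Bit 3: prefix='10' -> emit 'e', reset
Bit 4: prefix='1' (no match yet)
Bit 5: prefix='11' -> emit 'j', reset
Bit 6: prefix='0' -> emit 'f', reset
Bit 7: prefix='0' -> emit 'f', reset
Bit 8: prefix='0' -> emit 'f', reset
Bit 9: prefix='0' -> emit 'f', reset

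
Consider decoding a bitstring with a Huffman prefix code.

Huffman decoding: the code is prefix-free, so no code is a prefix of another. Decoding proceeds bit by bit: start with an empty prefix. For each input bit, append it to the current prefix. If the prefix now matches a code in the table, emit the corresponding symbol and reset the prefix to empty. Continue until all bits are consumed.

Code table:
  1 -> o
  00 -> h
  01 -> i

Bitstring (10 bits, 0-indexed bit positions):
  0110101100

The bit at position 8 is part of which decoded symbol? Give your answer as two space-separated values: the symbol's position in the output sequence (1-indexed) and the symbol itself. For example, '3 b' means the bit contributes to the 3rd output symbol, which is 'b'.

Answer: 6 h

Derivation:
Bit 0: prefix='0' (no match yet)
Bit 1: prefix='01' -> emit 'i', reset
Bit 2: prefix='1' -> emit 'o', reset
Bit 3: prefix='0' (no match yet)
Bit 4: prefix='01' -> emit 'i', reset
Bit 5: prefix='0' (no match yet)
Bit 6: prefix='01' -> emit 'i', reset
Bit 7: prefix='1' -> emit 'o', reset
Bit 8: prefix='0' (no match yet)
Bit 9: prefix='00' -> emit 'h', reset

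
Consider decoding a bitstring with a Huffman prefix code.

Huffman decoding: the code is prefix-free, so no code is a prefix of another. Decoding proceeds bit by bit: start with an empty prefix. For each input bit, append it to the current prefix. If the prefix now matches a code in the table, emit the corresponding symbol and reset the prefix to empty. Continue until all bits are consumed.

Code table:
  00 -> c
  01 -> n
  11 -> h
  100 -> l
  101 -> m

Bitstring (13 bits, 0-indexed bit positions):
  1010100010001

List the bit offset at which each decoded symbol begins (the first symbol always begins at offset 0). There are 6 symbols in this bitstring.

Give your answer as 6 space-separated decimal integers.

Bit 0: prefix='1' (no match yet)
Bit 1: prefix='10' (no match yet)
Bit 2: prefix='101' -> emit 'm', reset
Bit 3: prefix='0' (no match yet)
Bit 4: prefix='01' -> emit 'n', reset
Bit 5: prefix='0' (no match yet)
Bit 6: prefix='00' -> emit 'c', reset
Bit 7: prefix='0' (no match yet)
Bit 8: prefix='01' -> emit 'n', reset
Bit 9: prefix='0' (no match yet)
Bit 10: prefix='00' -> emit 'c', reset
Bit 11: prefix='0' (no match yet)
Bit 12: prefix='01' -> emit 'n', reset

Answer: 0 3 5 7 9 11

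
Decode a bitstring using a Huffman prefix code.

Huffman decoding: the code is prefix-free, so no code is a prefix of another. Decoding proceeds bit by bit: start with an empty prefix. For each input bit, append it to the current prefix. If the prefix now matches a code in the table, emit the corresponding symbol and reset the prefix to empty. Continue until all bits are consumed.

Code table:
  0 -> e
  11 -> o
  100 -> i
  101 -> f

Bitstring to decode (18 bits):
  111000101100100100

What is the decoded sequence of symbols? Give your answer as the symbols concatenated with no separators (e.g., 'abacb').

Bit 0: prefix='1' (no match yet)
Bit 1: prefix='11' -> emit 'o', reset
Bit 2: prefix='1' (no match yet)
Bit 3: prefix='10' (no match yet)
Bit 4: prefix='100' -> emit 'i', reset
Bit 5: prefix='0' -> emit 'e', reset
Bit 6: prefix='1' (no match yet)
Bit 7: prefix='10' (no match yet)
Bit 8: prefix='101' -> emit 'f', reset
Bit 9: prefix='1' (no match yet)
Bit 10: prefix='10' (no match yet)
Bit 11: prefix='100' -> emit 'i', reset
Bit 12: prefix='1' (no match yet)
Bit 13: prefix='10' (no match yet)
Bit 14: prefix='100' -> emit 'i', reset
Bit 15: prefix='1' (no match yet)
Bit 16: prefix='10' (no match yet)
Bit 17: prefix='100' -> emit 'i', reset

Answer: oiefiii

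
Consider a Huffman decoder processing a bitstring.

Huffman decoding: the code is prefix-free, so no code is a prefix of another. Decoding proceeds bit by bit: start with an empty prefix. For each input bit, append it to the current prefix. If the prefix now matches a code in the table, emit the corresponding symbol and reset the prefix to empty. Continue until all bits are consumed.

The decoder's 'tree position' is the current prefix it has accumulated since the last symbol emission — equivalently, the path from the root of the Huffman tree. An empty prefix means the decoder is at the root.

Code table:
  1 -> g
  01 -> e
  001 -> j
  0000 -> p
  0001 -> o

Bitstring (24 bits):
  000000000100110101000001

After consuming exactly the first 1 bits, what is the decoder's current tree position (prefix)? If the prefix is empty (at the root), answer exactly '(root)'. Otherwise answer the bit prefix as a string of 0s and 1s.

Bit 0: prefix='0' (no match yet)

Answer: 0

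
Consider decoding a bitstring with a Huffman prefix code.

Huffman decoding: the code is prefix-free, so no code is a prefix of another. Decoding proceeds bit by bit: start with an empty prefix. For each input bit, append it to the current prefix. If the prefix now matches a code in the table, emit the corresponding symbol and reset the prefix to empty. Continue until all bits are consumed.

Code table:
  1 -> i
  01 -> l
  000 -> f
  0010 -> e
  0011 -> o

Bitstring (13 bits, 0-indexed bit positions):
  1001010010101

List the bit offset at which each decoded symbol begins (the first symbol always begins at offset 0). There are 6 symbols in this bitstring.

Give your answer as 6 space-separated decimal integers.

Bit 0: prefix='1' -> emit 'i', reset
Bit 1: prefix='0' (no match yet)
Bit 2: prefix='00' (no match yet)
Bit 3: prefix='001' (no match yet)
Bit 4: prefix='0010' -> emit 'e', reset
Bit 5: prefix='1' -> emit 'i', reset
Bit 6: prefix='0' (no match yet)
Bit 7: prefix='00' (no match yet)
Bit 8: prefix='001' (no match yet)
Bit 9: prefix='0010' -> emit 'e', reset
Bit 10: prefix='1' -> emit 'i', reset
Bit 11: prefix='0' (no match yet)
Bit 12: prefix='01' -> emit 'l', reset

Answer: 0 1 5 6 10 11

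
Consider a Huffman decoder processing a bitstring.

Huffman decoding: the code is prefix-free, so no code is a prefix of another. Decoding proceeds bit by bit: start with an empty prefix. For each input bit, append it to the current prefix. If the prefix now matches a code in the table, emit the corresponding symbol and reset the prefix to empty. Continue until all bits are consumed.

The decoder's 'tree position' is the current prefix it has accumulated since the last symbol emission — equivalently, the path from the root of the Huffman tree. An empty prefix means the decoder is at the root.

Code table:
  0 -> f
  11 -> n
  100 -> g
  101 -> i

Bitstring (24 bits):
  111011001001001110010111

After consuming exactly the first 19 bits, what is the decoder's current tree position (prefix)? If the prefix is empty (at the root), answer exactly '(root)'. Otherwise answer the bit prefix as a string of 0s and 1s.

Answer: (root)

Derivation:
Bit 0: prefix='1' (no match yet)
Bit 1: prefix='11' -> emit 'n', reset
Bit 2: prefix='1' (no match yet)
Bit 3: prefix='10' (no match yet)
Bit 4: prefix='101' -> emit 'i', reset
Bit 5: prefix='1' (no match yet)
Bit 6: prefix='10' (no match yet)
Bit 7: prefix='100' -> emit 'g', reset
Bit 8: prefix='1' (no match yet)
Bit 9: prefix='10' (no match yet)
Bit 10: prefix='100' -> emit 'g', reset
Bit 11: prefix='1' (no match yet)
Bit 12: prefix='10' (no match yet)
Bit 13: prefix='100' -> emit 'g', reset
Bit 14: prefix='1' (no match yet)
Bit 15: prefix='11' -> emit 'n', reset
Bit 16: prefix='1' (no match yet)
Bit 17: prefix='10' (no match yet)
Bit 18: prefix='100' -> emit 'g', reset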